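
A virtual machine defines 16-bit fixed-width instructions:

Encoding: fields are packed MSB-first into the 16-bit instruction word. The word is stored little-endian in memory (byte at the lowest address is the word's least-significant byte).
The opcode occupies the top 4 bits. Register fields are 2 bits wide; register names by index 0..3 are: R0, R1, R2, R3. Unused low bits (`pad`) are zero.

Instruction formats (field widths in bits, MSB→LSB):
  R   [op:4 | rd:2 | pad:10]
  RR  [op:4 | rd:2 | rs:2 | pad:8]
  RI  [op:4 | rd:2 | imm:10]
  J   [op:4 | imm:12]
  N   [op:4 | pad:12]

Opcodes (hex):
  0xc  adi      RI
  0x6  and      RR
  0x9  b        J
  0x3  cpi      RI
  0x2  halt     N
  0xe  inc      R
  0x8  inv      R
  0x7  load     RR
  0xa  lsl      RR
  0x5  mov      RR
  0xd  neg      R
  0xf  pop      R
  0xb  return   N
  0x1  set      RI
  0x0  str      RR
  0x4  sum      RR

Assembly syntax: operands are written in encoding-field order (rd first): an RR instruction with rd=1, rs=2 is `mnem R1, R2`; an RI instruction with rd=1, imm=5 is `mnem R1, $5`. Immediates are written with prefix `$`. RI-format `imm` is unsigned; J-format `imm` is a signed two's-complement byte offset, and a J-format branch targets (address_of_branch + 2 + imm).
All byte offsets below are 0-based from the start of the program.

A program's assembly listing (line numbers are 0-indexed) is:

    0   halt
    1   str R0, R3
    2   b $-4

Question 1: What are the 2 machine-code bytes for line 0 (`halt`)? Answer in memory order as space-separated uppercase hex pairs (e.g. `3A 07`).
0. halt fields op=0x2:4|pad=0:12 → word 2000h → 00 20

00 20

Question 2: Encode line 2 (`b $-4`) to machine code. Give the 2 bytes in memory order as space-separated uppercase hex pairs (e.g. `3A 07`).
line 2 (b): pack op=0x9:4|imm=-4:12 = 0x9ffc; little→ fc 9f

FC 9F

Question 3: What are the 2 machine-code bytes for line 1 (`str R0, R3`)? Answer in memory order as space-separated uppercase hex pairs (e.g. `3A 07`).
00 03

L1: str op=0x0:4|rd=0:2|rs=3:2|pad=0:8 ⇒ 0x0300 ⇒ little 00 03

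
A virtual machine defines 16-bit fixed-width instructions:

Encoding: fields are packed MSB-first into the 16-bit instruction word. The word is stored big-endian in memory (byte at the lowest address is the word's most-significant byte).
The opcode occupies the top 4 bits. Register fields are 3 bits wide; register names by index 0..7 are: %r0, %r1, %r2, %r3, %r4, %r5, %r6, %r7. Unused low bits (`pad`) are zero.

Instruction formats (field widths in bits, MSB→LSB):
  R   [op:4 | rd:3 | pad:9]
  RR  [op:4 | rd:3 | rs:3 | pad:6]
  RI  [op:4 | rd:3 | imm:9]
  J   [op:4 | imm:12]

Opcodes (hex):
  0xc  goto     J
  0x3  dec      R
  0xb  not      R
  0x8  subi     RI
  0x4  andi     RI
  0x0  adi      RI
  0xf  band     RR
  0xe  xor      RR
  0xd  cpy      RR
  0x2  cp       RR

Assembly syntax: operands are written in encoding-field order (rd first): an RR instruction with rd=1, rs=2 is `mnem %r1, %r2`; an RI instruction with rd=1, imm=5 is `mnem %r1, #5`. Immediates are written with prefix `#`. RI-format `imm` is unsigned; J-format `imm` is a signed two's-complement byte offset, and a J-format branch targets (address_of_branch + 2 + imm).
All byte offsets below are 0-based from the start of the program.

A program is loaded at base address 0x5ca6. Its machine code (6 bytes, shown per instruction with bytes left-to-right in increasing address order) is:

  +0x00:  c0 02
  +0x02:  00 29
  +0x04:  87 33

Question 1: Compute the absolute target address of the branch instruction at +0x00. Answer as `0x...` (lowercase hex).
0x5caa

off 0x00: read c0 02 as big → 0xc002
  top 4b → 0xc → goto [J]
  imm@[11:0]=0x2 ⇒ #2
  target = base 0x5ca6 + off 0x00 + 2 + imm 2 = 0x5caa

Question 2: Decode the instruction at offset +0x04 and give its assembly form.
subi %r3, #307

+0x04: 87 33 ⇒ word 0x8733 (big)
  top 4b → 0x8 → subi [RI]
  rd@[11:9]=0x3 ⇒ %r3
  imm@[8:0]=0x133 ⇒ #307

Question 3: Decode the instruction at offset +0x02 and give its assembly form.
@+02  big-endian(00 29) = 0x0029
  opcode bits[15:12]=0x0: adi/RI
  [11:9] rd=0 = %r0
  [8:0] imm=41 = #41

adi %r0, #41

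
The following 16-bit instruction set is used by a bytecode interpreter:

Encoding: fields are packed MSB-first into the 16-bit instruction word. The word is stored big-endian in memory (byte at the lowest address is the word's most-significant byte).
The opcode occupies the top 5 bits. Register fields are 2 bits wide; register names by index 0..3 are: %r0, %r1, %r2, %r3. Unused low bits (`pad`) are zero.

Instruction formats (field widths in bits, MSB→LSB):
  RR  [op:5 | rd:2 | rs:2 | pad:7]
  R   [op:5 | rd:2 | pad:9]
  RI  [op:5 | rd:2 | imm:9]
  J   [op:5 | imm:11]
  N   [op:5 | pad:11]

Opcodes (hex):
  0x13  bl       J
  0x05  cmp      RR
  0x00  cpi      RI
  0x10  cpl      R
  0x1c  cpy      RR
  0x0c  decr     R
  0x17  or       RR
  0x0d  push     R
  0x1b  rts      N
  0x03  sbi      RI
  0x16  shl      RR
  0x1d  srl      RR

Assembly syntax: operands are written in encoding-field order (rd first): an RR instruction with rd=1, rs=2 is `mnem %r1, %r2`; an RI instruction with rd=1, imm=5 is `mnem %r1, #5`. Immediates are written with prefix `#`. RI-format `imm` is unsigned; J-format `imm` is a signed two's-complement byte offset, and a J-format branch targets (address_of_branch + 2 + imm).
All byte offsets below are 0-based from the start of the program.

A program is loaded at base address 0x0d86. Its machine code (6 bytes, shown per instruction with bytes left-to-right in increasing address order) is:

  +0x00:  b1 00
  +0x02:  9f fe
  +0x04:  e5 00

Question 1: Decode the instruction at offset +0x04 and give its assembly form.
cpy %r2, %r2

[04] e5 00 → 0xe500
  top 5b → 0x1c → cpy [RR]
  rd@[10:9]=0x2 ⇒ %r2
  rs@[8:7]=0x2 ⇒ %r2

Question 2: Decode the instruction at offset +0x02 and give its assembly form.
bl #-2

[02] 9f fe → 0x9ffe
  opcode bits[15:11]=0x13: bl/J
  imm: (w>>0)&0x7ff=0x7fe (s11→-2) → #-2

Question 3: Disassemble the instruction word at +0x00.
@+00  big-endian(b1 00) = 0xb100
  opcode bits[15:11]=0x16: shl/RR
  [10:9] rd=0 = %r0
  [8:7] rs=2 = %r2

shl %r0, %r2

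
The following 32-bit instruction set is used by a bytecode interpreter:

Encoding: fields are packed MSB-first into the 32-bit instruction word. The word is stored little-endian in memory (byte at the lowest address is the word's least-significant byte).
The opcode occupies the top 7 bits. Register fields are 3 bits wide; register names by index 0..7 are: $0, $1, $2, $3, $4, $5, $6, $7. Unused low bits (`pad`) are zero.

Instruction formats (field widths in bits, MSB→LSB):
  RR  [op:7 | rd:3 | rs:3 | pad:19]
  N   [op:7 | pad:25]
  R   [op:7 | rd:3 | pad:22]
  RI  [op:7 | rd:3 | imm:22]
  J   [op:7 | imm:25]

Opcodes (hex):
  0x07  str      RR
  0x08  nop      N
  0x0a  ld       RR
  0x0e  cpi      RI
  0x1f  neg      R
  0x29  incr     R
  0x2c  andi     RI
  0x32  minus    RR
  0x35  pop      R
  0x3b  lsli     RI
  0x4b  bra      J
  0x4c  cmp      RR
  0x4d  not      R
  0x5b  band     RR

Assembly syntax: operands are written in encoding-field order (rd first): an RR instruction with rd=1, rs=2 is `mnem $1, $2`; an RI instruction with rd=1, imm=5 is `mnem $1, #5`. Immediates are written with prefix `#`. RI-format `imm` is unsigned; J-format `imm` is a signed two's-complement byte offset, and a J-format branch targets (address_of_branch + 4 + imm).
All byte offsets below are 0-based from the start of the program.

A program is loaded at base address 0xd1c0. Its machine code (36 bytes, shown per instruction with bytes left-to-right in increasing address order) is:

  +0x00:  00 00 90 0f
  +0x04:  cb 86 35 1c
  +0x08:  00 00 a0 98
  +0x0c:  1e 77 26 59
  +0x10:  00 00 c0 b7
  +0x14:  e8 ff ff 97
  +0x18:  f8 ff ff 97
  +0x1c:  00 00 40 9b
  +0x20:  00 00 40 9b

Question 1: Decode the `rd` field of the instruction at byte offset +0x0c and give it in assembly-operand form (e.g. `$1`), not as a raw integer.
[0c] 1e 77 26 59 → 0x5926771e
  op=0x5926771e>>25=0x2c ⇒ andi (RI)
  rd: (w>>22)&0x7=0x4 → $4
  imm: (w>>0)&0x3fffff=0x26771e → #2520862

$4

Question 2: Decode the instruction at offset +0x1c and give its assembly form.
not $5

off 0x1c: read 00 00 40 9b as little → 0x9b400000
  opcode bits[31:25]=0x4d: not/R
  rd@[24:22]=0x5 ⇒ $5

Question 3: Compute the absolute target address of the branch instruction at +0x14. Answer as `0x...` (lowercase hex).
@+14  little-endian(e8 ff ff 97) = 0x97ffffe8
  opcode bits[31:25]=0x4b: bra/J
  [24:0] imm=33554408 (s25→-24) = #-24
  target = base 0xd1c0 + off 0x14 + 4 + imm -24 = 0xd1c0

0xd1c0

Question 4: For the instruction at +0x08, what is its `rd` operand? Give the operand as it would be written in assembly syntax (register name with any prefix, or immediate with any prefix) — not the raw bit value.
$2

[08] 00 00 a0 98 → 0x98a00000
  opcode bits[31:25]=0x4c: cmp/RR
  rd@[24:22]=0x2 ⇒ $2
  rs@[21:19]=0x4 ⇒ $4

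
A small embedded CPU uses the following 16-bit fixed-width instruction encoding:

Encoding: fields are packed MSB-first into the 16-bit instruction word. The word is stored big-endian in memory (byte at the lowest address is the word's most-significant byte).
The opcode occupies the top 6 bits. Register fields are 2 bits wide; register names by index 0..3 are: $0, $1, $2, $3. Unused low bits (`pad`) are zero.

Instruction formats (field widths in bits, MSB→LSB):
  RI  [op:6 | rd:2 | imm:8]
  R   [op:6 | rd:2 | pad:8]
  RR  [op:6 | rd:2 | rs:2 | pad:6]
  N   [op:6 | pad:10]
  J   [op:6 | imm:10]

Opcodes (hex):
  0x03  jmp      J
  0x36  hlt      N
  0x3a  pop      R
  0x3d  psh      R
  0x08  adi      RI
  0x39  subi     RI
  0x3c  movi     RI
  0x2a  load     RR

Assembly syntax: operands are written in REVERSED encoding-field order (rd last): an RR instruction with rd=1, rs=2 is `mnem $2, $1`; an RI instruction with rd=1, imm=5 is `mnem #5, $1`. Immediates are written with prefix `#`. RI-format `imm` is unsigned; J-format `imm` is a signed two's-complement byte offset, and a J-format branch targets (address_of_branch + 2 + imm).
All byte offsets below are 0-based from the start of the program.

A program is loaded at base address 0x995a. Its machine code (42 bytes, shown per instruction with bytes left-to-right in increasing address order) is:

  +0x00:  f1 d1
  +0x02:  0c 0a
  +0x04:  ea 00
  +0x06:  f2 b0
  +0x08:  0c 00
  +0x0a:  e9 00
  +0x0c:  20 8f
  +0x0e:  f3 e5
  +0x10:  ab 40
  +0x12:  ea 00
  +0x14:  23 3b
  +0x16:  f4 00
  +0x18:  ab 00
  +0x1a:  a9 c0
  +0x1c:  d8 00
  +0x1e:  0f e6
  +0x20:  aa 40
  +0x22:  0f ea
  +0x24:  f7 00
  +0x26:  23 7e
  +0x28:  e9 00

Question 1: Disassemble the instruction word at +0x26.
+0x26: 23 7e ⇒ word 0x237e (big)
  top 6b → 0x8 → adi [RI]
  rd: (w>>8)&0x3=0x3 → $3
  imm: (w>>0)&0xff=0x7e → #126

adi #126, $3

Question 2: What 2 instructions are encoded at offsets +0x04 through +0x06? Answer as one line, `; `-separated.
pop $2; movi #176, $2

@+04  big-endian(ea 00) = 0xea00
  opcode bits[15:10]=0x3a: pop/R
  rd: (w>>8)&0x3=0x2 → $2
@+06  big-endian(f2 b0) = 0xf2b0
  opcode bits[15:10]=0x3c: movi/RI
  rd: (w>>8)&0x3=0x2 → $2
  imm: (w>>0)&0xff=0xb0 → #176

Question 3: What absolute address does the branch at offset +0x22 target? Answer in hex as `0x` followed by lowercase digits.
0x9968

off 0x22: read 0f ea as big → 0x0fea
  opcode bits[15:10]=0x3: jmp/J
  imm: (w>>0)&0x3ff=0x3ea (s10→-22) → #-22
  target = base 0x995a + off 0x22 + 2 + imm -22 = 0x9968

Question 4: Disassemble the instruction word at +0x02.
@+02  big-endian(0c 0a) = 0x0c0a
  opcode bits[15:10]=0x3: jmp/J
  [9:0] imm=10 = #10

jmp #10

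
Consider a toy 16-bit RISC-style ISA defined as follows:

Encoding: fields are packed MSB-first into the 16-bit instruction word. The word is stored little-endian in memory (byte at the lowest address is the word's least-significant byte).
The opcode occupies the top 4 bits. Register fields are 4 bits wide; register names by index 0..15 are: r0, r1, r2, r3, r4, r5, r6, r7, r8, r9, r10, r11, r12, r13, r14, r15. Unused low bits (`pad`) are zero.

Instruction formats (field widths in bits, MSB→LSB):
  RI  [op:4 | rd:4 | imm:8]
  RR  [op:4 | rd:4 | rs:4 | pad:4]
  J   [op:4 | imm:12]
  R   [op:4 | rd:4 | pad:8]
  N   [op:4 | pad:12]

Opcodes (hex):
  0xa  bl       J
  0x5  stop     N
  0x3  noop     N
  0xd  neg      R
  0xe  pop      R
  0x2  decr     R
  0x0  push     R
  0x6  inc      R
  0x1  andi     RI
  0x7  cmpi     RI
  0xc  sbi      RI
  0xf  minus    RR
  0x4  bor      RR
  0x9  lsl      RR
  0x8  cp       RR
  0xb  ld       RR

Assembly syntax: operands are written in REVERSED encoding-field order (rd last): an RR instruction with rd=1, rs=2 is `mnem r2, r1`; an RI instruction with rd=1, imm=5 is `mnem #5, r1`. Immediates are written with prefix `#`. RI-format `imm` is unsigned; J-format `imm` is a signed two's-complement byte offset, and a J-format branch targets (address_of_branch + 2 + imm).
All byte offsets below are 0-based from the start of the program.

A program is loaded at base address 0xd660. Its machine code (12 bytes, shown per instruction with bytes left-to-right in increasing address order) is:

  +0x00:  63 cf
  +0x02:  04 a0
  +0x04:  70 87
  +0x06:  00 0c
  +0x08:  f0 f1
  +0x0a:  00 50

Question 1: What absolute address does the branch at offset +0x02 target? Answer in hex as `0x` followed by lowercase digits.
off 0x02: read 04 a0 as little → 0xa004
  op=0xa004>>12=0xa ⇒ bl (J)
  imm: (w>>0)&0xfff=0x4 → #4
  target = base 0xd660 + off 0x02 + 2 + imm 4 = 0xd668

0xd668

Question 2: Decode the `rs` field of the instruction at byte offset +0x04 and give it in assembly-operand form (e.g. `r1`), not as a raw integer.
r7

[04] 70 87 → 0x8770
  opcode bits[15:12]=0x8: cp/RR
  rd@[11:8]=0x7 ⇒ r7
  rs@[7:4]=0x7 ⇒ r7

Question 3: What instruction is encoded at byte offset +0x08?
minus r15, r1

[08] f0 f1 → 0xf1f0
  top 4b → 0xf → minus [RR]
  rd@[11:8]=0x1 ⇒ r1
  rs@[7:4]=0xf ⇒ r15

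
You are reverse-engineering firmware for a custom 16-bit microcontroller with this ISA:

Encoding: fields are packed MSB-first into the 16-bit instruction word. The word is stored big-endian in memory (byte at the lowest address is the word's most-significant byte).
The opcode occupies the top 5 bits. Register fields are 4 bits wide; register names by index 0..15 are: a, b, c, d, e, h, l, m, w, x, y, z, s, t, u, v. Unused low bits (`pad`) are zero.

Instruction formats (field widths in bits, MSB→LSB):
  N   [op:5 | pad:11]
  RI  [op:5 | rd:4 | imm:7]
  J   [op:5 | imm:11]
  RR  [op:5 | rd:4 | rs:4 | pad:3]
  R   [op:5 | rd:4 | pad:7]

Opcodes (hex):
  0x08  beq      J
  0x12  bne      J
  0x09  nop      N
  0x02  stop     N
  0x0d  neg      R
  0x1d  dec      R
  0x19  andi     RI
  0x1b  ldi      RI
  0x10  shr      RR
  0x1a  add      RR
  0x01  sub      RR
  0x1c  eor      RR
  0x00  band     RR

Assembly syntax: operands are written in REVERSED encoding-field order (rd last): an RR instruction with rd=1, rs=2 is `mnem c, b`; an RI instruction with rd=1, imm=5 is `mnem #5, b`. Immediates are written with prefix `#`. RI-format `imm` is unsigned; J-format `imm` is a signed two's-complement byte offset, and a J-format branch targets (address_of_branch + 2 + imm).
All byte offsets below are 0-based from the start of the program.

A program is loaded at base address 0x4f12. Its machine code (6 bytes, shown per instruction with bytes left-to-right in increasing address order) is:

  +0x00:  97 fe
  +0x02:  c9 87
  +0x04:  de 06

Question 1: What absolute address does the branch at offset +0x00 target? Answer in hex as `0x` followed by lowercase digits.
[00] 97 fe → 0x97fe
  opcode bits[15:11]=0x12: bne/J
  [10:0] imm=2046 (s11→-2) = #-2
  target = base 0x4f12 + off 0x00 + 2 + imm -2 = 0x4f12

0x4f12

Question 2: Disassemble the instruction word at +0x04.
+0x04: de 06 ⇒ word 0xde06 (big)
  opcode bits[15:11]=0x1b: ldi/RI
  [10:7] rd=12 = s
  [6:0] imm=6 = #6

ldi #6, s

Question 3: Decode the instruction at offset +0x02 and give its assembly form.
[02] c9 87 → 0xc987
  top 5b → 0x19 → andi [RI]
  rd: (w>>7)&0xf=0x3 → d
  imm: (w>>0)&0x7f=0x7 → #7

andi #7, d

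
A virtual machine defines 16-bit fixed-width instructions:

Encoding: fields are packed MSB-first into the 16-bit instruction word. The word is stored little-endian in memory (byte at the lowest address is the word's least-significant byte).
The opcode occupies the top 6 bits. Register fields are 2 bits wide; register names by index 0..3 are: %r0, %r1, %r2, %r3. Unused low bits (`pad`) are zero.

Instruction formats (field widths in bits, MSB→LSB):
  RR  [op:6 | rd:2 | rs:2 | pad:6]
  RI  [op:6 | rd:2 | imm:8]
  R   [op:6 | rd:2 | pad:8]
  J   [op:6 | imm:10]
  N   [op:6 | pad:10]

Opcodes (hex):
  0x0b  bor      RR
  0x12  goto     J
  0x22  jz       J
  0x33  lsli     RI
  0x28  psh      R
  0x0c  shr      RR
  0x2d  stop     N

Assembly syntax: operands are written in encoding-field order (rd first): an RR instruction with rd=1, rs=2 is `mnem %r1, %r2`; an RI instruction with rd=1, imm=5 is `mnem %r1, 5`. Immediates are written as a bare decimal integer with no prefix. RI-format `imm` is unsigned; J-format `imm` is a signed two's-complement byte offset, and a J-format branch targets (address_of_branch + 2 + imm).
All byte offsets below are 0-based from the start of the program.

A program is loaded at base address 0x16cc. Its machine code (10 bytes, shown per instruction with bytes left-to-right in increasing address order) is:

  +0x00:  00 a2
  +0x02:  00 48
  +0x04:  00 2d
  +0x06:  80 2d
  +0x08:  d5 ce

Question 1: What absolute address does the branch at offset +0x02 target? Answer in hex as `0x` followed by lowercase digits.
off 0x02: read 00 48 as little → 0x4800
  op=0x4800>>10=0x12 ⇒ goto (J)
  imm: (w>>0)&0x3ff=0x0 → 0
  target = base 0x16cc + off 0x02 + 2 + imm 0 = 0x16d0

0x16d0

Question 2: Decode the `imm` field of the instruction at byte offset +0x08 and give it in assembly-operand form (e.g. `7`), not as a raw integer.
213

@+08  little-endian(d5 ce) = 0xced5
  opcode bits[15:10]=0x33: lsli/RI
  rd: (w>>8)&0x3=0x2 → %r2
  imm: (w>>0)&0xff=0xd5 → 213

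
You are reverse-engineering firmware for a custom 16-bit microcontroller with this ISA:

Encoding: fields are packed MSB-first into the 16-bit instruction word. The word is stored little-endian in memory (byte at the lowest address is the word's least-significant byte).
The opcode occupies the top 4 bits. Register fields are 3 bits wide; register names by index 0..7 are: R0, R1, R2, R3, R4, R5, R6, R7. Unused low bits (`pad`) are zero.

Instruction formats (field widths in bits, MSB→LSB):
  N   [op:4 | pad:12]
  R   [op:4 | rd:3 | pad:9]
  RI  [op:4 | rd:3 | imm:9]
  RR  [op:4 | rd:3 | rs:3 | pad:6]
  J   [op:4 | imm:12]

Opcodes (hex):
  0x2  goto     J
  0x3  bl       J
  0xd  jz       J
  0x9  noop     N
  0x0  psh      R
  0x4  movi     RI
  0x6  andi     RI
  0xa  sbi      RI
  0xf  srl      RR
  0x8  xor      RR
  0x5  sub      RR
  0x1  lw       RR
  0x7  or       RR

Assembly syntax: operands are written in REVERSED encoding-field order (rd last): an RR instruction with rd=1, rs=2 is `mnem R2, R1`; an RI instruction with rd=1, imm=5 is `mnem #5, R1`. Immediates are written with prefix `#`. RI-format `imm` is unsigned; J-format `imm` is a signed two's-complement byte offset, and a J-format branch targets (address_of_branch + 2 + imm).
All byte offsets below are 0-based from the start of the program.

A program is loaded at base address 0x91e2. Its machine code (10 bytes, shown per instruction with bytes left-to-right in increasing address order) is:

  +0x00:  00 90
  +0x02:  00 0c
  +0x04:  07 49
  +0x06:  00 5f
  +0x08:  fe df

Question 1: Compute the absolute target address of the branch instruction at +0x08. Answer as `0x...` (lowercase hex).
0x91ea

off 0x08: read fe df as little → 0xdffe
  op=0xdffe>>12=0xd ⇒ jz (J)
  [11:0] imm=4094 (s12→-2) = #-2
  target = base 0x91e2 + off 0x08 + 2 + imm -2 = 0x91ea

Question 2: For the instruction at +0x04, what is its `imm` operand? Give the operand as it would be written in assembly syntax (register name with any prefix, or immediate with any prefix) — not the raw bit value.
#263

@+04  little-endian(07 49) = 0x4907
  top 4b → 0x4 → movi [RI]
  [11:9] rd=4 = R4
  [8:0] imm=263 = #263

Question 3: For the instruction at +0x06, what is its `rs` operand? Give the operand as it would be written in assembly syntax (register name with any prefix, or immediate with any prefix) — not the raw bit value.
R4

@+06  little-endian(00 5f) = 0x5f00
  op=0x5f00>>12=0x5 ⇒ sub (RR)
  rd: (w>>9)&0x7=0x7 → R7
  rs: (w>>6)&0x7=0x4 → R4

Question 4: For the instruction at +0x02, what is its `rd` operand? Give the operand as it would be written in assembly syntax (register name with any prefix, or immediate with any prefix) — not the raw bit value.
R6

[02] 00 0c → 0x0c00
  opcode bits[15:12]=0x0: psh/R
  rd: (w>>9)&0x7=0x6 → R6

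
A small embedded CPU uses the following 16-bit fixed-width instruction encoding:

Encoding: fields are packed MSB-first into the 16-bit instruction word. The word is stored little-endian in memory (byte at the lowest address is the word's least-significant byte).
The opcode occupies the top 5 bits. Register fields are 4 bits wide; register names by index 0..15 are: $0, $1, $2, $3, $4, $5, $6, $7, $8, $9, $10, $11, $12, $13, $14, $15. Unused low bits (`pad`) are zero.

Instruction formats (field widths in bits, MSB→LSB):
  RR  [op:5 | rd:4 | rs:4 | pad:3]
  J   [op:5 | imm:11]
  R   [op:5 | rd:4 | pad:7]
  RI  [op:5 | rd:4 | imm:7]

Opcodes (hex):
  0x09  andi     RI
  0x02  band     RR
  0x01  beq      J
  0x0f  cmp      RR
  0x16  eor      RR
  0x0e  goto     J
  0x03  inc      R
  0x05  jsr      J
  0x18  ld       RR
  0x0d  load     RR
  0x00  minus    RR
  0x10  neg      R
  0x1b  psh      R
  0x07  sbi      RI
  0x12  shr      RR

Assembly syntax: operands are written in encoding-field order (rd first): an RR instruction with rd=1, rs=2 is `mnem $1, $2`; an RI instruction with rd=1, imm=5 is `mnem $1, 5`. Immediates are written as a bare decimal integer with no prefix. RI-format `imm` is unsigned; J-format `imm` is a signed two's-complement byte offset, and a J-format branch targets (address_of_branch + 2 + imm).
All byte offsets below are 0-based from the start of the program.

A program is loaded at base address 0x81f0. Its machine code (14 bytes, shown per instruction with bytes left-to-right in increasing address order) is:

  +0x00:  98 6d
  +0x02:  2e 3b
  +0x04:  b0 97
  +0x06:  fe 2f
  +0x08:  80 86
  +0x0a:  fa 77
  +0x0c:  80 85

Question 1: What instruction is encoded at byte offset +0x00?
load $11, $3

off 0x00: read 98 6d as little → 0x6d98
  opcode bits[15:11]=0xd: load/RR
  [10:7] rd=11 = $11
  [6:3] rs=3 = $3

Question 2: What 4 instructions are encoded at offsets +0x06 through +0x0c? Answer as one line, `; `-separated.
jsr -2; neg $13; goto -6; neg $11

[06] fe 2f → 0x2ffe
  op=0x2ffe>>11=0x5 ⇒ jsr (J)
  [10:0] imm=2046 (s11→-2) = -2
[08] 80 86 → 0x8680
  op=0x8680>>11=0x10 ⇒ neg (R)
  [10:7] rd=13 = $13
[0a] fa 77 → 0x77fa
  op=0x77fa>>11=0xe ⇒ goto (J)
  [10:0] imm=2042 (s11→-6) = -6
[0c] 80 85 → 0x8580
  op=0x8580>>11=0x10 ⇒ neg (R)
  [10:7] rd=11 = $11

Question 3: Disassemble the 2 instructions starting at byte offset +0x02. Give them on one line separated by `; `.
@+02  little-endian(2e 3b) = 0x3b2e
  op=0x3b2e>>11=0x7 ⇒ sbi (RI)
  [10:7] rd=6 = $6
  [6:0] imm=46 = 46
@+04  little-endian(b0 97) = 0x97b0
  op=0x97b0>>11=0x12 ⇒ shr (RR)
  [10:7] rd=15 = $15
  [6:3] rs=6 = $6

sbi $6, 46; shr $15, $6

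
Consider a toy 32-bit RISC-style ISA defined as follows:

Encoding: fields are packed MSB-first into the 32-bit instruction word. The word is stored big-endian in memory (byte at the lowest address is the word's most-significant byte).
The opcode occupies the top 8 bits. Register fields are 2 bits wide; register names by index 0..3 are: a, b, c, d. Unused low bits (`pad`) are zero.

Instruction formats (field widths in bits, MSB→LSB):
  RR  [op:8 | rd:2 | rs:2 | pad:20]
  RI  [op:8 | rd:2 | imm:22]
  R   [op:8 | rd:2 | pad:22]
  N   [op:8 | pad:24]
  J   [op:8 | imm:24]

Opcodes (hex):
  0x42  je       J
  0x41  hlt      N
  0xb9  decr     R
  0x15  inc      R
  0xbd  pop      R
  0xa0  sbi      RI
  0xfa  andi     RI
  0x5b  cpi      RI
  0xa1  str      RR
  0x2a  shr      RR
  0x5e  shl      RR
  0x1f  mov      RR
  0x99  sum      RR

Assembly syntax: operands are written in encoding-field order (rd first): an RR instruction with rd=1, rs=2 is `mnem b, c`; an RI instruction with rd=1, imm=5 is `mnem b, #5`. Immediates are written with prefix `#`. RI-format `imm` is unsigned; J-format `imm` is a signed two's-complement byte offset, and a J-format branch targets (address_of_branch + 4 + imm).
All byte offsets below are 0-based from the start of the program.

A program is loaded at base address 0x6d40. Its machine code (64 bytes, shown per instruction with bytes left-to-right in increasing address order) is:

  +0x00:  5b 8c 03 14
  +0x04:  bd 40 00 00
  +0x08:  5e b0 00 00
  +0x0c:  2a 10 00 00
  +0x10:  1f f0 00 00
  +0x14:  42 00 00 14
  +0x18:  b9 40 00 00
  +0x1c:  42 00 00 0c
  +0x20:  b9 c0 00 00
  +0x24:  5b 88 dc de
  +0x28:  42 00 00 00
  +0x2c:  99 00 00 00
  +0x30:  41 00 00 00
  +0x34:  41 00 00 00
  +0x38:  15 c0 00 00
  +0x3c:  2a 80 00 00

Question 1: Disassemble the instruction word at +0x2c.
@+2c  big-endian(99 00 00 00) = 0x99000000
  top 8b → 0x99 → sum [RR]
  rd: (w>>22)&0x3=0x0 → a
  rs: (w>>20)&0x3=0x0 → a

sum a, a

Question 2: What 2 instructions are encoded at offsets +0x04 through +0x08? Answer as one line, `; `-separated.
@+04  big-endian(bd 40 00 00) = 0xbd400000
  top 8b → 0xbd → pop [R]
  [23:22] rd=1 = b
@+08  big-endian(5e b0 00 00) = 0x5eb00000
  top 8b → 0x5e → shl [RR]
  [23:22] rd=2 = c
  [21:20] rs=3 = d

pop b; shl c, d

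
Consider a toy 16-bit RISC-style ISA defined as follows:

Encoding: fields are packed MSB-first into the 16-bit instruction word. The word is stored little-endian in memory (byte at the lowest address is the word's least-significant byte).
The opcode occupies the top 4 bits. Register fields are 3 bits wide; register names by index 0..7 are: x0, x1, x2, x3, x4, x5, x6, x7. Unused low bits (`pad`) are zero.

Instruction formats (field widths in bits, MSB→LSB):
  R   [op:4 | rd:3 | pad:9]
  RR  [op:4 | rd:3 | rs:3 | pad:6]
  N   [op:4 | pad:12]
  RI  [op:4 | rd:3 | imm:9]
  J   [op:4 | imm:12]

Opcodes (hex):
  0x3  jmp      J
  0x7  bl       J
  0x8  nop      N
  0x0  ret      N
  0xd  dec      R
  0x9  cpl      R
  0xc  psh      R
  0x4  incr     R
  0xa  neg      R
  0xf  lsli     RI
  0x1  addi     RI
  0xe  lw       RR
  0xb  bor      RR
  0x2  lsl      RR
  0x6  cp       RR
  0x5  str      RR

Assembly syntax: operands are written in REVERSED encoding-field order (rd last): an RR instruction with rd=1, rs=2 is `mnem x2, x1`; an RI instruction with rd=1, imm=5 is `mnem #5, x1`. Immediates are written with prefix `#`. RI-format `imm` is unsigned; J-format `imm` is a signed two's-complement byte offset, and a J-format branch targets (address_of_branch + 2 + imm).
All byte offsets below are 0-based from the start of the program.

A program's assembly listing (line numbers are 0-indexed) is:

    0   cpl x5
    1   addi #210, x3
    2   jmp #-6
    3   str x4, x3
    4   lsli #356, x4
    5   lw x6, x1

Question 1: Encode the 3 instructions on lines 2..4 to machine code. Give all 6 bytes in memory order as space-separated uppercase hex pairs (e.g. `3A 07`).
L2: jmp op=0x3:4|imm=-6:12 ⇒ 0x3ffa ⇒ little fa 3f
L3: str op=0x5:4|rd=3:3|rs=4:3|pad=0:6 ⇒ 0x5700 ⇒ little 00 57
L4: lsli op=0xf:4|rd=4:3|imm=356:9 ⇒ 0xf964 ⇒ little 64 f9

FA 3F 00 57 64 F9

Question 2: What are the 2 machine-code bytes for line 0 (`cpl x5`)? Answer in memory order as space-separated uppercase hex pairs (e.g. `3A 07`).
0. cpl fields op=0x9:4|rd=5:3|pad=0:9 → word 9a00h → 00 9a

00 9A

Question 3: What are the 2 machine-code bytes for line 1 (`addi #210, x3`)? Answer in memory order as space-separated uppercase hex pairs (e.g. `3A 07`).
D2 16

line 1 (addi): pack op=0x1:4|rd=3:3|imm=210:9 = 0x16d2; little→ d2 16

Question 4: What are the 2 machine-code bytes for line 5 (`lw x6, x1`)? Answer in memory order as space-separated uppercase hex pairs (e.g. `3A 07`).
80 E3

5. lw fields op=0xe:4|rd=1:3|rs=6:3|pad=0:6 → word e380h → 80 e3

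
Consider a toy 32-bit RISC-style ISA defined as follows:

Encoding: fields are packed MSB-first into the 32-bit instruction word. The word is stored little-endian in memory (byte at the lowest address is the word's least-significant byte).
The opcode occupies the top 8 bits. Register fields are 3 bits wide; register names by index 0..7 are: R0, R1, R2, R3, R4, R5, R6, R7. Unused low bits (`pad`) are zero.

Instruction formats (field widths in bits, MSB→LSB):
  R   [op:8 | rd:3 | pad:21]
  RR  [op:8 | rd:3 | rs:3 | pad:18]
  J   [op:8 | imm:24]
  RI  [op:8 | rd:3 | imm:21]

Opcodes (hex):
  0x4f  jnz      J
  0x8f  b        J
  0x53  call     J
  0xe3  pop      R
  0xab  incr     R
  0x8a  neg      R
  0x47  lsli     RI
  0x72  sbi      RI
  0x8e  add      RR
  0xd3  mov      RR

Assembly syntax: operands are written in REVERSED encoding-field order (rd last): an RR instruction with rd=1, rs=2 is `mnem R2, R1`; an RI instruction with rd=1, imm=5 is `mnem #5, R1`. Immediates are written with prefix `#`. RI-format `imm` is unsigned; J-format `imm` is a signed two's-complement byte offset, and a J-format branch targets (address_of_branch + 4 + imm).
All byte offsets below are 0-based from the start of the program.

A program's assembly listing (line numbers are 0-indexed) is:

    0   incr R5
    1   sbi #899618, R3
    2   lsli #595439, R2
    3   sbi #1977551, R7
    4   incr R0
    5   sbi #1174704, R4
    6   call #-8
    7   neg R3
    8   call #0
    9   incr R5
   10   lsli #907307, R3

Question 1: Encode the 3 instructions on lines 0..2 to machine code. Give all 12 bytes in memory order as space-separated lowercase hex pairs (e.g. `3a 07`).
L0: incr op=0xab:8|rd=5:3|pad=0:21 ⇒ 0xaba00000 ⇒ little 00 00 a0 ab
L1: sbi op=0x72:8|rd=3:3|imm=899618:21 ⇒ 0x726dba22 ⇒ little 22 ba 6d 72
L2: lsli op=0x47:8|rd=2:3|imm=595439:21 ⇒ 0x474915ef ⇒ little ef 15 49 47

00 00 a0 ab 22 ba 6d 72 ef 15 49 47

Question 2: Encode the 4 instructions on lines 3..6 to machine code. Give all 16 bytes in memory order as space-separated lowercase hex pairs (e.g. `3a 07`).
cf 2c fe 72 00 00 00 ab b0 ec 91 72 f8 ff ff 53

line 3 (sbi): pack op=0x72:8|rd=7:3|imm=1977551:21 = 0x72fe2ccf; little→ cf 2c fe 72
line 4 (incr): pack op=0xab:8|rd=0:3|pad=0:21 = 0xab000000; little→ 00 00 00 ab
line 5 (sbi): pack op=0x72:8|rd=4:3|imm=1174704:21 = 0x7291ecb0; little→ b0 ec 91 72
line 6 (call): pack op=0x53:8|imm=-8:24 = 0x53fffff8; little→ f8 ff ff 53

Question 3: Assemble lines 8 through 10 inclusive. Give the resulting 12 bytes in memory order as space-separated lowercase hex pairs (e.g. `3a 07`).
00 00 00 53 00 00 a0 ab 2b d8 6d 47

8. call fields op=0x53:8|imm=0:24 → word 53000000h → 00 00 00 53
9. incr fields op=0xab:8|rd=5:3|pad=0:21 → word aba00000h → 00 00 a0 ab
10. lsli fields op=0x47:8|rd=3:3|imm=907307:21 → word 476dd82bh → 2b d8 6d 47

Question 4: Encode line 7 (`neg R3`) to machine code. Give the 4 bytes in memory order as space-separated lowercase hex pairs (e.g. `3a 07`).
00 00 60 8a

line 7 (neg): pack op=0x8a:8|rd=3:3|pad=0:21 = 0x8a600000; little→ 00 00 60 8a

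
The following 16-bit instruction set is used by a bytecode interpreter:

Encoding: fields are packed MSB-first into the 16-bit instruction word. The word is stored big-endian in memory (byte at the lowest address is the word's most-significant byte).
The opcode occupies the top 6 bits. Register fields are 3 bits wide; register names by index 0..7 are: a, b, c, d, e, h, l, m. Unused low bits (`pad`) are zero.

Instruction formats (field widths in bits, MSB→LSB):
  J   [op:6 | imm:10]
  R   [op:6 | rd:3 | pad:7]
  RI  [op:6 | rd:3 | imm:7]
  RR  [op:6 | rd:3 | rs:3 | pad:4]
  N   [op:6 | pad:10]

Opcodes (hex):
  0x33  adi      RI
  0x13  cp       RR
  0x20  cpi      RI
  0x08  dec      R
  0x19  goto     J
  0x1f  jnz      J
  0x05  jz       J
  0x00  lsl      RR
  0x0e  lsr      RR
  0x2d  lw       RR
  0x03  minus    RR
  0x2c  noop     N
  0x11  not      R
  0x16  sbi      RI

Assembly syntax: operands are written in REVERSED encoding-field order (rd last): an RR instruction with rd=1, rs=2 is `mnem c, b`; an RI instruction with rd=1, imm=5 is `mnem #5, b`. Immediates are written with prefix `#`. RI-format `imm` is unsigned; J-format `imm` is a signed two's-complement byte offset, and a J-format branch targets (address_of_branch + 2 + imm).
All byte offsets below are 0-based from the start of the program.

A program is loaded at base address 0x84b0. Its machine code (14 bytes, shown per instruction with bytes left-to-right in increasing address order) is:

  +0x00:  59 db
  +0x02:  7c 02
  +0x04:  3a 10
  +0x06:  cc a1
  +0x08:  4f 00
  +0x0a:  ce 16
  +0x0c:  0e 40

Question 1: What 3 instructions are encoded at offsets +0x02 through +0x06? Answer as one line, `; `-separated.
jnz #2; lsr b, e; adi #33, b

@+02  big-endian(7c 02) = 0x7c02
  op=0x7c02>>10=0x1f ⇒ jnz (J)
  [9:0] imm=2 = #2
@+04  big-endian(3a 10) = 0x3a10
  op=0x3a10>>10=0xe ⇒ lsr (RR)
  [9:7] rd=4 = e
  [6:4] rs=1 = b
@+06  big-endian(cc a1) = 0xcca1
  op=0xcca1>>10=0x33 ⇒ adi (RI)
  [9:7] rd=1 = b
  [6:0] imm=33 = #33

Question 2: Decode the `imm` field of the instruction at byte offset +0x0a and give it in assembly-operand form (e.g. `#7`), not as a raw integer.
#22

+0x0a: ce 16 ⇒ word 0xce16 (big)
  top 6b → 0x33 → adi [RI]
  [9:7] rd=4 = e
  [6:0] imm=22 = #22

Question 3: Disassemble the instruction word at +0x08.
off 0x08: read 4f 00 as big → 0x4f00
  op=0x4f00>>10=0x13 ⇒ cp (RR)
  rd@[9:7]=0x6 ⇒ l
  rs@[6:4]=0x0 ⇒ a

cp a, l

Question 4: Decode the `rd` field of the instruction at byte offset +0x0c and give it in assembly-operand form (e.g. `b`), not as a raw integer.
e

@+0c  big-endian(0e 40) = 0x0e40
  top 6b → 0x3 → minus [RR]
  [9:7] rd=4 = e
  [6:4] rs=4 = e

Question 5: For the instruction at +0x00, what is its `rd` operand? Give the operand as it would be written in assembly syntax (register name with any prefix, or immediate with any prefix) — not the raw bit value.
[00] 59 db → 0x59db
  opcode bits[15:10]=0x16: sbi/RI
  [9:7] rd=3 = d
  [6:0] imm=91 = #91

d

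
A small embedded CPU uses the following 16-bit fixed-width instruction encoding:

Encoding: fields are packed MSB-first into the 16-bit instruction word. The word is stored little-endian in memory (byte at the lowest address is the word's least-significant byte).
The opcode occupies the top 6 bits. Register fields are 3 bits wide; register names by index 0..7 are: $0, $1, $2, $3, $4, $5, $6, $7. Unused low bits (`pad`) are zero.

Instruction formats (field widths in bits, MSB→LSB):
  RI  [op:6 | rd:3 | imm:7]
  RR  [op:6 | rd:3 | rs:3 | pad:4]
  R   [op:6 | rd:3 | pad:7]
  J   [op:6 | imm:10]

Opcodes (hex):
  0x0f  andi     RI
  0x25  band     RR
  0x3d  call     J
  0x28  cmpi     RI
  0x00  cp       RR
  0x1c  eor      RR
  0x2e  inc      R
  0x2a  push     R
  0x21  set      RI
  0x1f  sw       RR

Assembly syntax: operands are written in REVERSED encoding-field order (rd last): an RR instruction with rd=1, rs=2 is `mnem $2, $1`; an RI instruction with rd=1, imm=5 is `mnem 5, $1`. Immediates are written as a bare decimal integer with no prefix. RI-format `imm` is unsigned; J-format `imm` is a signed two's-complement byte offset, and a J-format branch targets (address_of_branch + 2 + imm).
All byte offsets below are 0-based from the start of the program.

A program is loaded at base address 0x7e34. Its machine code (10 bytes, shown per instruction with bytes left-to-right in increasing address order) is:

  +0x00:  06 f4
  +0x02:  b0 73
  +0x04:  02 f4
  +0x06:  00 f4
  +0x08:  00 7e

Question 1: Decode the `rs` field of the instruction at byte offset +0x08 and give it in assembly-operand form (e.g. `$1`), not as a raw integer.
$0

off 0x08: read 00 7e as little → 0x7e00
  op=0x7e00>>10=0x1f ⇒ sw (RR)
  rd@[9:7]=0x4 ⇒ $4
  rs@[6:4]=0x0 ⇒ $0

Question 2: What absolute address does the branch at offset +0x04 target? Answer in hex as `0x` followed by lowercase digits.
+0x04: 02 f4 ⇒ word 0xf402 (little)
  opcode bits[15:10]=0x3d: call/J
  [9:0] imm=2 = 2
  target = base 0x7e34 + off 0x04 + 2 + imm 2 = 0x7e3c

0x7e3c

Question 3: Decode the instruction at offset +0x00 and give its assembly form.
@+00  little-endian(06 f4) = 0xf406
  opcode bits[15:10]=0x3d: call/J
  imm: (w>>0)&0x3ff=0x6 → 6

call 6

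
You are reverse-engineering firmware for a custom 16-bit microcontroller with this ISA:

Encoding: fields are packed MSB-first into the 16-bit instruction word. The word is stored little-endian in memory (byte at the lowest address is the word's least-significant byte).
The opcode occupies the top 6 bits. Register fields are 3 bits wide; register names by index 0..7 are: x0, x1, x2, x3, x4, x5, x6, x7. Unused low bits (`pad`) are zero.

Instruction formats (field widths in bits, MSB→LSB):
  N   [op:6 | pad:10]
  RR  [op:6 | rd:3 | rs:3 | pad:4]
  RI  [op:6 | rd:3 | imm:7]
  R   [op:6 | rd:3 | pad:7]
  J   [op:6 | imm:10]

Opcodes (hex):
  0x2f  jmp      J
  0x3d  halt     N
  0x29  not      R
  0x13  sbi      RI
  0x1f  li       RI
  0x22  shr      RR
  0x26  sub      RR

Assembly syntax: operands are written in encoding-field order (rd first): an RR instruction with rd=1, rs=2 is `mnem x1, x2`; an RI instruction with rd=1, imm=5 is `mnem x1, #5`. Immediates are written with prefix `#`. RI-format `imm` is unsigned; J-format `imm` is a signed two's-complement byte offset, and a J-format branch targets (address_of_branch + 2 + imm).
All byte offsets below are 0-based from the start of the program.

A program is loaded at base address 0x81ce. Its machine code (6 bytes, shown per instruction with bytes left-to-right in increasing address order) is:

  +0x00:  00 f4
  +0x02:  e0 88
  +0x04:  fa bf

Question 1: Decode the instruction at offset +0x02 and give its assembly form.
off 0x02: read e0 88 as little → 0x88e0
  top 6b → 0x22 → shr [RR]
  [9:7] rd=1 = x1
  [6:4] rs=6 = x6

shr x1, x6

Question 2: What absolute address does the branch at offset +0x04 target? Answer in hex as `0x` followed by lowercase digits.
[04] fa bf → 0xbffa
  top 6b → 0x2f → jmp [J]
  imm: (w>>0)&0x3ff=0x3fa (s10→-6) → #-6
  target = base 0x81ce + off 0x04 + 2 + imm -6 = 0x81ce

0x81ce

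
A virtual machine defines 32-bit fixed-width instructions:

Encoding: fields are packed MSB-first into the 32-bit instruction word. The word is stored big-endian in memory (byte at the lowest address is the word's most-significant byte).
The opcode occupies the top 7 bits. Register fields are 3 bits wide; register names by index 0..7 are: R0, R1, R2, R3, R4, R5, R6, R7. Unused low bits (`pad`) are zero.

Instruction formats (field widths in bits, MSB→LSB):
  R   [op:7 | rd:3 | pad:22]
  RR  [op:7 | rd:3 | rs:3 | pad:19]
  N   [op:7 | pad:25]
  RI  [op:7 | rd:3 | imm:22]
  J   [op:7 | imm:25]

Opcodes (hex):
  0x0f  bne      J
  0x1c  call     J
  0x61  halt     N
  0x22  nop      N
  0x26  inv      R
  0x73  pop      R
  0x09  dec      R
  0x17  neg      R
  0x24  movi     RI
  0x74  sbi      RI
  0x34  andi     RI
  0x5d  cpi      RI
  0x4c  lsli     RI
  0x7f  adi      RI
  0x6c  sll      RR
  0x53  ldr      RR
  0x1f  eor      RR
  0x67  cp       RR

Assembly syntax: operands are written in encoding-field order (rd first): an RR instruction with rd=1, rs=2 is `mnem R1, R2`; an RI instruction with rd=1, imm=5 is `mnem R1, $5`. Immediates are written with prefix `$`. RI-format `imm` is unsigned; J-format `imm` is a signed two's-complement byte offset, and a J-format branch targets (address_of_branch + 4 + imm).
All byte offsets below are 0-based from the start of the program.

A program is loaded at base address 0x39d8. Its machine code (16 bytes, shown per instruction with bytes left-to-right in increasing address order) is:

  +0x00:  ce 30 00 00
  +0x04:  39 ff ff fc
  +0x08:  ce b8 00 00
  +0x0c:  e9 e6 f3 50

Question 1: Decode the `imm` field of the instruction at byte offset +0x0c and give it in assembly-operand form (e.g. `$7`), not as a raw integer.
$2552656

off 0x0c: read e9 e6 f3 50 as big → 0xe9e6f350
  op=0xe9e6f350>>25=0x74 ⇒ sbi (RI)
  rd: (w>>22)&0x7=0x7 → R7
  imm: (w>>0)&0x3fffff=0x26f350 → $2552656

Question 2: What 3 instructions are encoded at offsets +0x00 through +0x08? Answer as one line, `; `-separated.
+0x00: ce 30 00 00 ⇒ word 0xce300000 (big)
  opcode bits[31:25]=0x67: cp/RR
  rd@[24:22]=0x0 ⇒ R0
  rs@[21:19]=0x6 ⇒ R6
+0x04: 39 ff ff fc ⇒ word 0x39fffffc (big)
  opcode bits[31:25]=0x1c: call/J
  imm@[24:0]=0x1fffffc (s25→-4) ⇒ $-4
+0x08: ce b8 00 00 ⇒ word 0xceb80000 (big)
  opcode bits[31:25]=0x67: cp/RR
  rd@[24:22]=0x2 ⇒ R2
  rs@[21:19]=0x7 ⇒ R7

cp R0, R6; call $-4; cp R2, R7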